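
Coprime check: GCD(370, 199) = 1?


Euclidean algorithm:
370 = 1 * 199 + 171
199 = 1 * 171 + 28
171 = 6 * 28 + 3
28 = 9 * 3 + 1
3 = 3 * 1 + 0
GCD(370, 199) = 1

Yes, coprime (GCD = 1)


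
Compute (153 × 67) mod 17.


153 × 67 = 10251
10251 mod 17 = 0


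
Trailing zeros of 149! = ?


floor(149/5) = 29
floor(149/25) = 5
floor(149/125) = 1
Total = 35

35 trailing zeros


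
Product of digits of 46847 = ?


4 × 6 × 8 × 4 × 7 = 5376


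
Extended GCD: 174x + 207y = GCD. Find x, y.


Tabular extended Euclidean (each row: r = 174*s + 207*t):
r=174, s=1, t=0
r=207, s=0, t=1
q=0: r=174, s=1, t=0   [174*(1) + 207*(0) = 174]
q=1: r=33, s=-1, t=1   [174*(-1) + 207*(1) = 33]
q=5: r=9, s=6, t=-5   [174*(6) + 207*(-5) = 9]
q=3: r=6, s=-19, t=16   [174*(-19) + 207*(16) = 6]
q=1: r=3, s=25, t=-21   [174*(25) + 207*(-21) = 3]
q=2: r=0, s=-69, t=58   [174*(-69) + 207*(58) = 0]
GCD = 3; from the row with r=3: x=25, y=-21
Check: 174*(25) + 207*(-21) = 4350 - 4347 = 3

GCD = 3, x = 25, y = -21


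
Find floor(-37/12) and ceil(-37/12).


-37/12 = -3.0833
floor = -4
ceil = -3

floor = -4, ceil = -3


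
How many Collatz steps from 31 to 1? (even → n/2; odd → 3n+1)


31 → 94 → 47 → 142 → 71 → 214 → 107 → 322 → 161 → 484 → 242 → 121 → 364 → 182 → 91 → 274 → 137 → 412 → 206 → 103 → 310 → 155 → 466 → 233 → 700 → 350 → 175 → 526 → 263 → 790 → 395 → 1186 → 593 → 1780 → 890 → 445 → 1336 → 668 → 334 → 167 → 502 → 251 → 754 → 377 → 1132 → 566 → 283 → 850 → 425 → 1276 → 638 → 319 → 958 → 479 → 1438 → 719 → 2158 → 1079 → 3238 → 1619 → 4858 → 2429 → 7288 → 3644 → 1822 → 911 → 2734 → 1367 → 4102 → 2051 → 6154 → 3077 → 9232 → 4616 → 2308 → 1154 → 577 → 1732 → 866 → 433 → 1300 → 650 → 325 → 976 → 488 → 244 → 122 → 61 → 184 → 92 → 46 → 23 → 70 → 35 → 106 → 53 → 160 → 80 → 40 → 20 → 10 → 5 → 16 → 8 → 4 → 2 → 1
Total steps = 106

106 steps


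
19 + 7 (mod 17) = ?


19 + 7 = 26
26 mod 17 = 9


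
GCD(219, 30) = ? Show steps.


219 = 7 * 30 + 9
30 = 3 * 9 + 3
9 = 3 * 3 + 0
GCD = 3


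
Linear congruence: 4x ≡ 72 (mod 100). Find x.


GCD(4, 100) = 4 divides 72
Divide: 1x ≡ 18 (mod 25)
x ≡ 18 (mod 25)


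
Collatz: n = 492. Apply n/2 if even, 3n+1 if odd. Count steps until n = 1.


492 → 246 → 123 → 370 → 185 → 556 → 278 → 139 → 418 → 209 → 628 → 314 → 157 → 472 → 236 → 118 → 59 → 178 → 89 → 268 → 134 → 67 → 202 → 101 → 304 → 152 → 76 → 38 → 19 → 58 → 29 → 88 → 44 → 22 → 11 → 34 → 17 → 52 → 26 → 13 → 40 → 20 → 10 → 5 → 16 → 8 → 4 → 2 → 1
Total steps = 48

48 steps


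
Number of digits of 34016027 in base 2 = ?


34016027 in base 2 = 10000001110000101100011011
Number of digits = 26

26 digits (base 2)


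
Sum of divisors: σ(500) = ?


Divisors of 500: 1, 2, 4, 5, 10, 20, 25, 50, 100, 125, 250, 500
Sum = 1 + 2 + 4 + 5 + 10 + 20 + 25 + 50 + 100 + 125 + 250 + 500 = 1092

σ(500) = 1092


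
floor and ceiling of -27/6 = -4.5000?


-27/6 = -4.5000
floor = -5
ceil = -4

floor = -5, ceil = -4


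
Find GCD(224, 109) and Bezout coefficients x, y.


Tabular extended Euclidean (each row: r = 224*s + 109*t):
r=224, s=1, t=0
r=109, s=0, t=1
q=2: r=6, s=1, t=-2   [224*(1) + 109*(-2) = 6]
q=18: r=1, s=-18, t=37   [224*(-18) + 109*(37) = 1]
q=6: r=0, s=109, t=-224   [224*(109) + 109*(-224) = 0]
GCD = 1; from the row with r=1: x=-18, y=37
Check: 224*(-18) + 109*(37) = -4032 + 4033 = 1

GCD = 1, x = -18, y = 37


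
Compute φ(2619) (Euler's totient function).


2619 = 3^3 × 97
Prime factors: 3, 97
φ(2619) = 2619 × (1-1/3) × (1-1/97)
= 2619 × 2/3 × 96/97 = 1728

φ(2619) = 1728


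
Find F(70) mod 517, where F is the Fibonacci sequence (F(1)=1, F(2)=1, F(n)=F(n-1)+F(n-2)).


F(k) mod 517 for k=1..70:
1, 1, 2, 3, 5, 8, 13, 21, 34, 55, 89, 144, 233, 377, 93, 470, 46, 516, 45, 44, 89, 133, 222, 355, 60, 415, 475, 373, 331, 187, 1, 188, 189, 377, 49, 426, 475, 384, 342, 209, 34, 243, 277, 3, 280, 283, 46, 329, 375, 187, 45, 232, 277, 509, 269, 261, 13, 274, 287, 44, 331, 375, 189, 47, 236, 283, 2, 285, 287, 55
F(70) mod 517 = 55


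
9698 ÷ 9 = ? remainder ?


9698 = 9 * 1077 + 5
Check: 9693 + 5 = 9698

q = 1077, r = 5


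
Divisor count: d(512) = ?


512 = 2^9
d(512) = (9+1) = 10

10 divisors


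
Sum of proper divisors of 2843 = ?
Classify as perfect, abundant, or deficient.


Proper divisors: 1
Sum = 1 = 1
1 < 2843 → deficient

s(2843) = 1 (deficient)


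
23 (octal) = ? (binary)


23 (base 8) = 19 (decimal)
19 (decimal) = 10011 (base 2)


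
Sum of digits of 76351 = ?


7 + 6 + 3 + 5 + 1 = 22


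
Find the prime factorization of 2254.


2254 / 2 = 1127
1127 / 7 = 161
161 / 7 = 23
23 / 23 = 1
2254 = 2 × 7^2 × 23


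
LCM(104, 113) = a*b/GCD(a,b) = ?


GCD(104, 113) = 1
LCM = 104*113/1 = 11752/1 = 11752

LCM = 11752


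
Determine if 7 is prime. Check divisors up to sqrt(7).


Check divisors up to sqrt(7) = 2.6458
No divisors found.
7 is prime.

Yes, 7 is prime


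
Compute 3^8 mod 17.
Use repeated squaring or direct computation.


3^1 mod 17 = 3
3^2 mod 17 = 9
3^3 mod 17 = 10
3^4 mod 17 = 13
3^5 mod 17 = 5
3^6 mod 17 = 15
3^7 mod 17 = 11
3^8 mod 17 = 16


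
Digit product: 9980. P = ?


9 × 9 × 8 × 0 = 0


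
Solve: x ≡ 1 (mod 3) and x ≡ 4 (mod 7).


M = 3*7 = 21
M1 = M/3 = 7, M2 = M/7 = 3
M1^(-1) mod 3 = 1, M2^(-1) mod 7 = 5
x = 1*7*1 + 4*3*5 = 67
67 mod 21 = 4
Check: 4 mod 3 = 1 ✓, 4 mod 7 = 4 ✓

x ≡ 4 (mod 21)


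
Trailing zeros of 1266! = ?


floor(1266/5) = 253
floor(1266/25) = 50
floor(1266/125) = 10
floor(1266/625) = 2
Total = 315

315 trailing zeros


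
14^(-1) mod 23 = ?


Use the extended Euclidean algorithm on (23, 14); each row r = 23*s + 14*t:
r=23, s=1, t=0
r=14, s=0, t=1
q=1: r=9, s=1, t=-1   [23*(1) + 14*(-1) = 9]
q=1: r=5, s=-1, t=2   [23*(-1) + 14*(2) = 5]
q=1: r=4, s=2, t=-3   [23*(2) + 14*(-3) = 4]
q=1: r=1, s=-3, t=5   [23*(-3) + 14*(5) = 1]
q=4: r=0, s=14, t=-23   [23*(14) + 14*(-23) = 0]
GCD = 1 with t = 5, so 14*(5) ≡ 1 (mod 23)
Inverse = 5 mod 23 = 5
Check: 14 * 5 = 70 ≡ 1 (mod 23)

14^(-1) ≡ 5 (mod 23)


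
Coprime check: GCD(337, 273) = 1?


Euclidean algorithm:
337 = 1 * 273 + 64
273 = 4 * 64 + 17
64 = 3 * 17 + 13
17 = 1 * 13 + 4
13 = 3 * 4 + 1
4 = 4 * 1 + 0
GCD(337, 273) = 1

Yes, coprime (GCD = 1)


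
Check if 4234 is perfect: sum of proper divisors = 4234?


Proper divisors of 4234: 1, 2, 29, 58, 73, 146, 2117
Sum = 1 + 2 + 29 + 58 + 73 + 146 + 2117 = 2426

No, 4234 is not perfect (2426 ≠ 4234)


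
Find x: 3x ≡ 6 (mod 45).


GCD(3, 45) = 3 divides 6
Divide: 1x ≡ 2 (mod 15)
x ≡ 2 (mod 15)


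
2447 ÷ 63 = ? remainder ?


2447 = 63 * 38 + 53
Check: 2394 + 53 = 2447

q = 38, r = 53


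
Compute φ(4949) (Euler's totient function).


4949 = 7^2 × 101
Prime factors: 7, 101
φ(4949) = 4949 × (1-1/7) × (1-1/101)
= 4949 × 6/7 × 100/101 = 4200

φ(4949) = 4200


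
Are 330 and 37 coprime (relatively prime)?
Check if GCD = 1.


Euclidean algorithm:
330 = 8 * 37 + 34
37 = 1 * 34 + 3
34 = 11 * 3 + 1
3 = 3 * 1 + 0
GCD(330, 37) = 1

Yes, coprime (GCD = 1)


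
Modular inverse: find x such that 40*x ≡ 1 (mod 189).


Use the extended Euclidean algorithm on (189, 40); each row r = 189*s + 40*t:
r=189, s=1, t=0
r=40, s=0, t=1
q=4: r=29, s=1, t=-4   [189*(1) + 40*(-4) = 29]
q=1: r=11, s=-1, t=5   [189*(-1) + 40*(5) = 11]
q=2: r=7, s=3, t=-14   [189*(3) + 40*(-14) = 7]
q=1: r=4, s=-4, t=19   [189*(-4) + 40*(19) = 4]
q=1: r=3, s=7, t=-33   [189*(7) + 40*(-33) = 3]
q=1: r=1, s=-11, t=52   [189*(-11) + 40*(52) = 1]
q=3: r=0, s=40, t=-189   [189*(40) + 40*(-189) = 0]
GCD = 1 with t = 52, so 40*(52) ≡ 1 (mod 189)
Inverse = 52 mod 189 = 52
Check: 40 * 52 = 2080 ≡ 1 (mod 189)

40^(-1) ≡ 52 (mod 189)


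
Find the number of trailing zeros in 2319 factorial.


floor(2319/5) = 463
floor(2319/25) = 92
floor(2319/125) = 18
floor(2319/625) = 3
Total = 576

576 trailing zeros


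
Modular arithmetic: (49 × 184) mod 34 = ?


49 × 184 = 9016
9016 mod 34 = 6


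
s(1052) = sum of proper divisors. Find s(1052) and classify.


Proper divisors: 1, 2, 4, 263, 526
Sum = 1 + 2 + 4 + 263 + 526 = 796
796 < 1052 → deficient

s(1052) = 796 (deficient)


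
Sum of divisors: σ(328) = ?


Divisors of 328: 1, 2, 4, 8, 41, 82, 164, 328
Sum = 1 + 2 + 4 + 8 + 41 + 82 + 164 + 328 = 630

σ(328) = 630


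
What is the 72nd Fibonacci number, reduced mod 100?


F(k) mod 100 for k=1..72:
1, 1, 2, 3, 5, 8, 13, 21, 34, 55, 89, 44, 33, 77, 10, 87, 97, 84, 81, 65, 46, 11, 57, 68, 25, 93, 18, 11, 29, 40, 69, 9, 78, 87, 65, 52, 17, 69, 86, 55, 41, 96, 37, 33, 70, 3, 73, 76, 49, 25, 74, 99, 73, 72, 45, 17, 62, 79, 41, 20, 61, 81, 42, 23, 65, 88, 53, 41, 94, 35, 29, 64
F(72) mod 100 = 64


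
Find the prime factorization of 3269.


3269 / 7 = 467
467 / 467 = 1
3269 = 7 × 467


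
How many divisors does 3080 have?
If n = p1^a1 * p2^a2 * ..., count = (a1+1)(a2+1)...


3080 = 2^3 × 5^1 × 7^1 × 11^1
d(3080) = (3+1) × (1+1) × (1+1) × (1+1) = 32

32 divisors


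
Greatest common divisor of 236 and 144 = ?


236 = 1 * 144 + 92
144 = 1 * 92 + 52
92 = 1 * 52 + 40
52 = 1 * 40 + 12
40 = 3 * 12 + 4
12 = 3 * 4 + 0
GCD = 4


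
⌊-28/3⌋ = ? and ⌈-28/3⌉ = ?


-28/3 = -9.3333
floor = -10
ceil = -9

floor = -10, ceil = -9


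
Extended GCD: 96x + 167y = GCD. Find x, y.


Tabular extended Euclidean (each row: r = 96*s + 167*t):
r=96, s=1, t=0
r=167, s=0, t=1
q=0: r=96, s=1, t=0   [96*(1) + 167*(0) = 96]
q=1: r=71, s=-1, t=1   [96*(-1) + 167*(1) = 71]
q=1: r=25, s=2, t=-1   [96*(2) + 167*(-1) = 25]
q=2: r=21, s=-5, t=3   [96*(-5) + 167*(3) = 21]
q=1: r=4, s=7, t=-4   [96*(7) + 167*(-4) = 4]
q=5: r=1, s=-40, t=23   [96*(-40) + 167*(23) = 1]
q=4: r=0, s=167, t=-96   [96*(167) + 167*(-96) = 0]
GCD = 1; from the row with r=1: x=-40, y=23
Check: 96*(-40) + 167*(23) = -3840 + 3841 = 1

GCD = 1, x = -40, y = 23


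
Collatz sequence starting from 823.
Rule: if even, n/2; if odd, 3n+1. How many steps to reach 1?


823 → 2470 → 1235 → 3706 → 1853 → 5560 → 2780 → 1390 → 695 → 2086 → 1043 → 3130 → 1565 → 4696 → 2348 → 1174 → 587 → 1762 → 881 → 2644 → 1322 → 661 → 1984 → 992 → 496 → 248 → 124 → 62 → 31 → 94 → 47 → 142 → 71 → 214 → 107 → 322 → 161 → 484 → 242 → 121 → 364 → 182 → 91 → 274 → 137 → 412 → 206 → 103 → 310 → 155 → 466 → 233 → 700 → 350 → 175 → 526 → 263 → 790 → 395 → 1186 → 593 → 1780 → 890 → 445 → 1336 → 668 → 334 → 167 → 502 → 251 → 754 → 377 → 1132 → 566 → 283 → 850 → 425 → 1276 → 638 → 319 → 958 → 479 → 1438 → 719 → 2158 → 1079 → 3238 → 1619 → 4858 → 2429 → 7288 → 3644 → 1822 → 911 → 2734 → 1367 → 4102 → 2051 → 6154 → 3077 → 9232 → 4616 → 2308 → 1154 → 577 → 1732 → 866 → 433 → 1300 → 650 → 325 → 976 → 488 → 244 → 122 → 61 → 184 → 92 → 46 → 23 → 70 → 35 → 106 → 53 → 160 → 80 → 40 → 20 → 10 → 5 → 16 → 8 → 4 → 2 → 1
Total steps = 134

134 steps


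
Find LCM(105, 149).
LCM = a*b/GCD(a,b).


GCD(105, 149) = 1
LCM = 105*149/1 = 15645/1 = 15645

LCM = 15645


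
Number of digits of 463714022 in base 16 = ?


463714022 in base 16 = 1BA3B6E6
Number of digits = 8

8 digits (base 16)


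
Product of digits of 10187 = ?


1 × 0 × 1 × 8 × 7 = 0


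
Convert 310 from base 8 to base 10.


310 (base 8) = 200 (decimal)
200 (decimal) = 200 (base 10)


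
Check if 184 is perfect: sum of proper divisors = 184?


Proper divisors of 184: 1, 2, 4, 8, 23, 46, 92
Sum = 1 + 2 + 4 + 8 + 23 + 46 + 92 = 176

No, 184 is not perfect (176 ≠ 184)


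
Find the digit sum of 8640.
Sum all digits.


8 + 6 + 4 + 0 = 18


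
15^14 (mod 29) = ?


15^1 mod 29 = 15
15^2 mod 29 = 22
15^3 mod 29 = 11
15^4 mod 29 = 20
15^5 mod 29 = 10
15^6 mod 29 = 5
15^7 mod 29 = 17
15^8 mod 29 = 23
15^9 mod 29 = 26
15^10 mod 29 = 13
15^11 mod 29 = 21
15^12 mod 29 = 25
15^13 mod 29 = 27
15^14 mod 29 = 28


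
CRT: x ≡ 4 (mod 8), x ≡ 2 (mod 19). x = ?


M = 8*19 = 152
M1 = M/8 = 19, M2 = M/19 = 8
M1^(-1) mod 8 = 3, M2^(-1) mod 19 = 12
x = 4*19*3 + 2*8*12 = 420
420 mod 152 = 116
Check: 116 mod 8 = 4 ✓, 116 mod 19 = 2 ✓

x ≡ 116 (mod 152)


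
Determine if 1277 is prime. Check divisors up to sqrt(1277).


Check divisors up to sqrt(1277) = 35.7351
No divisors found.
1277 is prime.

Yes, 1277 is prime


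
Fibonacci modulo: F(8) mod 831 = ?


F(k) mod 831 for k=1..8:
1, 1, 2, 3, 5, 8, 13, 21
F(8) mod 831 = 21


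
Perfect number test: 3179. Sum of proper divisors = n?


Proper divisors of 3179: 1, 11, 17, 187, 289
Sum = 1 + 11 + 17 + 187 + 289 = 505

No, 3179 is not perfect (505 ≠ 3179)


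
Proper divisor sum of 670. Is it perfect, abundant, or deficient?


Proper divisors: 1, 2, 5, 10, 67, 134, 335
Sum = 1 + 2 + 5 + 10 + 67 + 134 + 335 = 554
554 < 670 → deficient

s(670) = 554 (deficient)


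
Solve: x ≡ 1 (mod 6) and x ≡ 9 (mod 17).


M = 6*17 = 102
M1 = M/6 = 17, M2 = M/17 = 6
M1^(-1) mod 6 = 5, M2^(-1) mod 17 = 3
x = 1*17*5 + 9*6*3 = 247
247 mod 102 = 43
Check: 43 mod 6 = 1 ✓, 43 mod 17 = 9 ✓

x ≡ 43 (mod 102)


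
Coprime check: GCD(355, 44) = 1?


Euclidean algorithm:
355 = 8 * 44 + 3
44 = 14 * 3 + 2
3 = 1 * 2 + 1
2 = 2 * 1 + 0
GCD(355, 44) = 1

Yes, coprime (GCD = 1)


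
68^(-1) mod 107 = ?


Use the extended Euclidean algorithm on (107, 68); each row r = 107*s + 68*t:
r=107, s=1, t=0
r=68, s=0, t=1
q=1: r=39, s=1, t=-1   [107*(1) + 68*(-1) = 39]
q=1: r=29, s=-1, t=2   [107*(-1) + 68*(2) = 29]
q=1: r=10, s=2, t=-3   [107*(2) + 68*(-3) = 10]
q=2: r=9, s=-5, t=8   [107*(-5) + 68*(8) = 9]
q=1: r=1, s=7, t=-11   [107*(7) + 68*(-11) = 1]
q=9: r=0, s=-68, t=107   [107*(-68) + 68*(107) = 0]
GCD = 1 with t = -11, so 68*(-11) ≡ 1 (mod 107)
Inverse = -11 mod 107 = 96
Check: 68 * 96 = 6528 ≡ 1 (mod 107)

68^(-1) ≡ 96 (mod 107)


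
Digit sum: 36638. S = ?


3 + 6 + 6 + 3 + 8 = 26


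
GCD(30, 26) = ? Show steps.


30 = 1 * 26 + 4
26 = 6 * 4 + 2
4 = 2 * 2 + 0
GCD = 2


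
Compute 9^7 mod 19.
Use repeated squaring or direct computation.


9^1 mod 19 = 9
9^2 mod 19 = 5
9^3 mod 19 = 7
9^4 mod 19 = 6
9^5 mod 19 = 16
9^6 mod 19 = 11
9^7 mod 19 = 4


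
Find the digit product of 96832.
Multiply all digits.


9 × 6 × 8 × 3 × 2 = 2592


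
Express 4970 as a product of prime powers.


4970 / 2 = 2485
2485 / 5 = 497
497 / 7 = 71
71 / 71 = 1
4970 = 2 × 5 × 7 × 71


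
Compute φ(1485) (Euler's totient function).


1485 = 3^3 × 5 × 11
Prime factors: 3, 5, 11
φ(1485) = 1485 × (1-1/3) × (1-1/5) × (1-1/11)
= 1485 × 2/3 × 4/5 × 10/11 = 720

φ(1485) = 720


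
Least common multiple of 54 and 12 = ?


GCD(54, 12) = 6
LCM = 54*12/6 = 648/6 = 108

LCM = 108


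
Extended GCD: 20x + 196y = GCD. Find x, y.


Tabular extended Euclidean (each row: r = 20*s + 196*t):
r=20, s=1, t=0
r=196, s=0, t=1
q=0: r=20, s=1, t=0   [20*(1) + 196*(0) = 20]
q=9: r=16, s=-9, t=1   [20*(-9) + 196*(1) = 16]
q=1: r=4, s=10, t=-1   [20*(10) + 196*(-1) = 4]
q=4: r=0, s=-49, t=5   [20*(-49) + 196*(5) = 0]
GCD = 4; from the row with r=4: x=10, y=-1
Check: 20*(10) + 196*(-1) = 200 - 196 = 4

GCD = 4, x = 10, y = -1


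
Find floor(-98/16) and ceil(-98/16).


-98/16 = -6.1250
floor = -7
ceil = -6

floor = -7, ceil = -6


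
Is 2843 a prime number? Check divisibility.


Check divisors up to sqrt(2843) = 53.3198
No divisors found.
2843 is prime.

Yes, 2843 is prime


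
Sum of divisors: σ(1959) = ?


Divisors of 1959: 1, 3, 653, 1959
Sum = 1 + 3 + 653 + 1959 = 2616

σ(1959) = 2616


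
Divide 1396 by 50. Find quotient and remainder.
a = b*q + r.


1396 = 50 * 27 + 46
Check: 1350 + 46 = 1396

q = 27, r = 46


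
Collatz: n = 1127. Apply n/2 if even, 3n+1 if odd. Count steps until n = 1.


1127 → 3382 → 1691 → 5074 → 2537 → 7612 → 3806 → 1903 → 5710 → 2855 → 8566 → 4283 → 12850 → 6425 → 19276 → 9638 → 4819 → 14458 → 7229 → 21688 → 10844 → 5422 → 2711 → 8134 → 4067 → 12202 → 6101 → 18304 → 9152 → 4576 → 2288 → 1144 → 572 → 286 → 143 → 430 → 215 → 646 → 323 → 970 → 485 → 1456 → 728 → 364 → 182 → 91 → 274 → 137 → 412 → 206 → 103 → 310 → 155 → 466 → 233 → 700 → 350 → 175 → 526 → 263 → 790 → 395 → 1186 → 593 → 1780 → 890 → 445 → 1336 → 668 → 334 → 167 → 502 → 251 → 754 → 377 → 1132 → 566 → 283 → 850 → 425 → 1276 → 638 → 319 → 958 → 479 → 1438 → 719 → 2158 → 1079 → 3238 → 1619 → 4858 → 2429 → 7288 → 3644 → 1822 → 911 → 2734 → 1367 → 4102 → 2051 → 6154 → 3077 → 9232 → 4616 → 2308 → 1154 → 577 → 1732 → 866 → 433 → 1300 → 650 → 325 → 976 → 488 → 244 → 122 → 61 → 184 → 92 → 46 → 23 → 70 → 35 → 106 → 53 → 160 → 80 → 40 → 20 → 10 → 5 → 16 → 8 → 4 → 2 → 1
Total steps = 137

137 steps


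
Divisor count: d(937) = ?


937 = 937^1
d(937) = (1+1) = 2

2 divisors


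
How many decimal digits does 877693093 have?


877693093 has 9 digits in base 10
floor(log10(877693093)) + 1 = floor(8.9433) + 1 = 9

9 digits (base 10)


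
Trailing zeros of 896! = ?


floor(896/5) = 179
floor(896/25) = 35
floor(896/125) = 7
floor(896/625) = 1
Total = 222

222 trailing zeros


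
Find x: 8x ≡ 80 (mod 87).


GCD(8, 87) = 1, unique solution
a^(-1) mod 87 = 11
x = 11 * 80 mod 87 = 10

x ≡ 10 (mod 87)


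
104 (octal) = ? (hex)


104 (base 8) = 68 (decimal)
68 (decimal) = 44 (base 16)


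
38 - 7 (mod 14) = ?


38 - 7 = 31
31 mod 14 = 3


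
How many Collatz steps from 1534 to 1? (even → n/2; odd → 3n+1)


1534 → 767 → 2302 → 1151 → 3454 → 1727 → 5182 → 2591 → 7774 → 3887 → 11662 → 5831 → 17494 → 8747 → 26242 → 13121 → 39364 → 19682 → 9841 → 29524 → 14762 → 7381 → 22144 → 11072 → 5536 → 2768 → 1384 → 692 → 346 → 173 → 520 → 260 → 130 → 65 → 196 → 98 → 49 → 148 → 74 → 37 → 112 → 56 → 28 → 14 → 7 → 22 → 11 → 34 → 17 → 52 → 26 → 13 → 40 → 20 → 10 → 5 → 16 → 8 → 4 → 2 → 1
Total steps = 60

60 steps


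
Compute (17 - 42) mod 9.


17 - 42 = -25
-25 mod 9 = 2


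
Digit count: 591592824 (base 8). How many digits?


591592824 in base 8 = 4320576570
Number of digits = 10

10 digits (base 8)


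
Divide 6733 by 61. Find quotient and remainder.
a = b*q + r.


6733 = 61 * 110 + 23
Check: 6710 + 23 = 6733

q = 110, r = 23


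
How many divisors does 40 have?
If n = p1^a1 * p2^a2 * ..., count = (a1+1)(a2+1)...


40 = 2^3 × 5^1
d(40) = (3+1) × (1+1) = 8

8 divisors


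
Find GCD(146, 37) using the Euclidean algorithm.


146 = 3 * 37 + 35
37 = 1 * 35 + 2
35 = 17 * 2 + 1
2 = 2 * 1 + 0
GCD = 1


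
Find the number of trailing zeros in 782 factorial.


floor(782/5) = 156
floor(782/25) = 31
floor(782/125) = 6
floor(782/625) = 1
Total = 194

194 trailing zeros


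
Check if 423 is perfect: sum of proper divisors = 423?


Proper divisors of 423: 1, 3, 9, 47, 141
Sum = 1 + 3 + 9 + 47 + 141 = 201

No, 423 is not perfect (201 ≠ 423)


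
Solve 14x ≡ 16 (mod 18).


GCD(14, 18) = 2 divides 16
Divide: 7x ≡ 8 (mod 9)
x ≡ 5 (mod 9)


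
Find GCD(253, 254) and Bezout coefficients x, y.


Tabular extended Euclidean (each row: r = 253*s + 254*t):
r=253, s=1, t=0
r=254, s=0, t=1
q=0: r=253, s=1, t=0   [253*(1) + 254*(0) = 253]
q=1: r=1, s=-1, t=1   [253*(-1) + 254*(1) = 1]
q=253: r=0, s=254, t=-253   [253*(254) + 254*(-253) = 0]
GCD = 1; from the row with r=1: x=-1, y=1
Check: 253*(-1) + 254*(1) = -253 + 254 = 1

GCD = 1, x = -1, y = 1


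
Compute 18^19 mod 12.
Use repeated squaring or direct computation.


18^1 mod 12 = 6
18^2 mod 12 = 0
18^3 mod 12 = 0
18^4 mod 12 = 0
18^5 mod 12 = 0
18^6 mod 12 = 0
18^7 mod 12 = 0
18^8 mod 12 = 0
18^9 mod 12 = 0
18^10 mod 12 = 0
18^11 mod 12 = 0
18^12 mod 12 = 0
18^13 mod 12 = 0
18^14 mod 12 = 0
18^15 mod 12 = 0
18^16 mod 12 = 0
18^17 mod 12 = 0
18^18 mod 12 = 0
18^19 mod 12 = 0


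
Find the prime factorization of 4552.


4552 / 2 = 2276
2276 / 2 = 1138
1138 / 2 = 569
569 / 569 = 1
4552 = 2^3 × 569


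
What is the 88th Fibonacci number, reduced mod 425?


F(k) mod 425 for k=1..88:
1, 1, 2, 3, 5, 8, 13, 21, 34, 55, 89, 144, 233, 377, 185, 137, 322, 34, 356, 390, 321, 286, 182, 43, 225, 268, 68, 336, 404, 315, 294, 184, 53, 237, 290, 102, 392, 69, 36, 105, 141, 246, 387, 208, 170, 378, 123, 76, 199, 275, 49, 324, 373, 272, 220, 67, 287, 354, 216, 145, 361, 81, 17, 98, 115, 213, 328, 116, 19, 135, 154, 289, 18, 307, 325, 207, 107, 314, 421, 310, 306, 191, 72, 263, 335, 173, 83, 256
F(88) mod 425 = 256


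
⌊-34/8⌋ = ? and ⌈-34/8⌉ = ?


-34/8 = -4.2500
floor = -5
ceil = -4

floor = -5, ceil = -4


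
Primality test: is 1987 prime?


Check divisors up to sqrt(1987) = 44.5758
No divisors found.
1987 is prime.

Yes, 1987 is prime


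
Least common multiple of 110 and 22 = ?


GCD(110, 22) = 22
LCM = 110*22/22 = 2420/22 = 110

LCM = 110


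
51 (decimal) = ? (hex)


51 (base 10) = 51 (decimal)
51 (decimal) = 33 (base 16)


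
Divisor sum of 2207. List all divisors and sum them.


Divisors of 2207: 1, 2207
Sum = 1 + 2207 = 2208

σ(2207) = 2208


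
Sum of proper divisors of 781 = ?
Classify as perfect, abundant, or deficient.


Proper divisors: 1, 11, 71
Sum = 1 + 11 + 71 = 83
83 < 781 → deficient

s(781) = 83 (deficient)


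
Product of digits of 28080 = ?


2 × 8 × 0 × 8 × 0 = 0


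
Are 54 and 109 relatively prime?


Euclidean algorithm:
109 = 2 * 54 + 1
54 = 54 * 1 + 0
GCD(54, 109) = 1

Yes, coprime (GCD = 1)


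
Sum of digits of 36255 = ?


3 + 6 + 2 + 5 + 5 = 21


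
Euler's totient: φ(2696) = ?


2696 = 2^3 × 337
Prime factors: 2, 337
φ(2696) = 2696 × (1-1/2) × (1-1/337)
= 2696 × 1/2 × 336/337 = 1344

φ(2696) = 1344


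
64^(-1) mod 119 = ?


Use the extended Euclidean algorithm on (119, 64); each row r = 119*s + 64*t:
r=119, s=1, t=0
r=64, s=0, t=1
q=1: r=55, s=1, t=-1   [119*(1) + 64*(-1) = 55]
q=1: r=9, s=-1, t=2   [119*(-1) + 64*(2) = 9]
q=6: r=1, s=7, t=-13   [119*(7) + 64*(-13) = 1]
q=9: r=0, s=-64, t=119   [119*(-64) + 64*(119) = 0]
GCD = 1 with t = -13, so 64*(-13) ≡ 1 (mod 119)
Inverse = -13 mod 119 = 106
Check: 64 * 106 = 6784 ≡ 1 (mod 119)

64^(-1) ≡ 106 (mod 119)


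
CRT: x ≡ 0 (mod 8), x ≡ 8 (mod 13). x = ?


M = 8*13 = 104
M1 = M/8 = 13, M2 = M/13 = 8
M1^(-1) mod 8 = 5, M2^(-1) mod 13 = 5
x = 0*13*5 + 8*8*5 = 320
320 mod 104 = 8
Check: 8 mod 8 = 0 ✓, 8 mod 13 = 8 ✓

x ≡ 8 (mod 104)


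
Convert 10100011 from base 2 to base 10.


10100011 (base 2) = 163 (decimal)
163 (decimal) = 163 (base 10)


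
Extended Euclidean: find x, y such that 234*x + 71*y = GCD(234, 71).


Tabular extended Euclidean (each row: r = 234*s + 71*t):
r=234, s=1, t=0
r=71, s=0, t=1
q=3: r=21, s=1, t=-3   [234*(1) + 71*(-3) = 21]
q=3: r=8, s=-3, t=10   [234*(-3) + 71*(10) = 8]
q=2: r=5, s=7, t=-23   [234*(7) + 71*(-23) = 5]
q=1: r=3, s=-10, t=33   [234*(-10) + 71*(33) = 3]
q=1: r=2, s=17, t=-56   [234*(17) + 71*(-56) = 2]
q=1: r=1, s=-27, t=89   [234*(-27) + 71*(89) = 1]
q=2: r=0, s=71, t=-234   [234*(71) + 71*(-234) = 0]
GCD = 1; from the row with r=1: x=-27, y=89
Check: 234*(-27) + 71*(89) = -6318 + 6319 = 1

GCD = 1, x = -27, y = 89


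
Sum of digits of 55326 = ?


5 + 5 + 3 + 2 + 6 = 21


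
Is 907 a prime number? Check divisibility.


Check divisors up to sqrt(907) = 30.1164
No divisors found.
907 is prime.

Yes, 907 is prime


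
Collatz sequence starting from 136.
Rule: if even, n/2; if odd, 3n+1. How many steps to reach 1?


136 → 68 → 34 → 17 → 52 → 26 → 13 → 40 → 20 → 10 → 5 → 16 → 8 → 4 → 2 → 1
Total steps = 15

15 steps


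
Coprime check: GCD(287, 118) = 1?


Euclidean algorithm:
287 = 2 * 118 + 51
118 = 2 * 51 + 16
51 = 3 * 16 + 3
16 = 5 * 3 + 1
3 = 3 * 1 + 0
GCD(287, 118) = 1

Yes, coprime (GCD = 1)


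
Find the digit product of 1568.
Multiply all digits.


1 × 5 × 6 × 8 = 240


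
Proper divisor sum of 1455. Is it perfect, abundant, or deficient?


Proper divisors: 1, 3, 5, 15, 97, 291, 485
Sum = 1 + 3 + 5 + 15 + 97 + 291 + 485 = 897
897 < 1455 → deficient

s(1455) = 897 (deficient)


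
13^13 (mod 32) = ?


13^1 mod 32 = 13
13^2 mod 32 = 9
13^3 mod 32 = 21
13^4 mod 32 = 17
13^5 mod 32 = 29
13^6 mod 32 = 25
13^7 mod 32 = 5
13^8 mod 32 = 1
13^9 mod 32 = 13
13^10 mod 32 = 9
13^11 mod 32 = 21
13^12 mod 32 = 17
13^13 mod 32 = 29


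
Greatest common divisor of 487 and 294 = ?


487 = 1 * 294 + 193
294 = 1 * 193 + 101
193 = 1 * 101 + 92
101 = 1 * 92 + 9
92 = 10 * 9 + 2
9 = 4 * 2 + 1
2 = 2 * 1 + 0
GCD = 1


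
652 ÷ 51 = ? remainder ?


652 = 51 * 12 + 40
Check: 612 + 40 = 652

q = 12, r = 40


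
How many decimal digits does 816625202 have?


816625202 has 9 digits in base 10
floor(log10(816625202)) + 1 = floor(8.9120) + 1 = 9

9 digits (base 10)


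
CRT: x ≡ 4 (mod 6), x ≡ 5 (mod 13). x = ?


M = 6*13 = 78
M1 = M/6 = 13, M2 = M/13 = 6
M1^(-1) mod 6 = 1, M2^(-1) mod 13 = 11
x = 4*13*1 + 5*6*11 = 382
382 mod 78 = 70
Check: 70 mod 6 = 4 ✓, 70 mod 13 = 5 ✓

x ≡ 70 (mod 78)


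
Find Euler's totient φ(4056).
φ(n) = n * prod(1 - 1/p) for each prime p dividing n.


4056 = 2^3 × 3 × 13^2
Prime factors: 2, 3, 13
φ(4056) = 4056 × (1-1/2) × (1-1/3) × (1-1/13)
= 4056 × 1/2 × 2/3 × 12/13 = 1248

φ(4056) = 1248


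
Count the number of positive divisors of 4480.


4480 = 2^7 × 5^1 × 7^1
d(4480) = (7+1) × (1+1) × (1+1) = 32

32 divisors


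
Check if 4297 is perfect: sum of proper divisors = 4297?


Proper divisors of 4297: 1
Sum = 1 = 1

No, 4297 is not perfect (1 ≠ 4297)


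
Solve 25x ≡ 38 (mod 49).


GCD(25, 49) = 1, unique solution
a^(-1) mod 49 = 2
x = 2 * 38 mod 49 = 27

x ≡ 27 (mod 49)


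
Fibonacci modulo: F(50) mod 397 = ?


F(k) mod 397 for k=1..50:
1, 1, 2, 3, 5, 8, 13, 21, 34, 55, 89, 144, 233, 377, 213, 193, 9, 202, 211, 16, 227, 243, 73, 316, 389, 308, 300, 211, 114, 325, 42, 367, 12, 379, 391, 373, 367, 343, 313, 259, 175, 37, 212, 249, 64, 313, 377, 293, 273, 169
F(50) mod 397 = 169


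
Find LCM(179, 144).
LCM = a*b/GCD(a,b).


GCD(179, 144) = 1
LCM = 179*144/1 = 25776/1 = 25776

LCM = 25776


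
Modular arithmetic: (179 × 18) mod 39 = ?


179 × 18 = 3222
3222 mod 39 = 24


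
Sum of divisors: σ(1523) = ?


Divisors of 1523: 1, 1523
Sum = 1 + 1523 = 1524

σ(1523) = 1524


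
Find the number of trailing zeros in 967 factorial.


floor(967/5) = 193
floor(967/25) = 38
floor(967/125) = 7
floor(967/625) = 1
Total = 239

239 trailing zeros


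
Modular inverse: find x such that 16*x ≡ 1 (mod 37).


Use the extended Euclidean algorithm on (37, 16); each row r = 37*s + 16*t:
r=37, s=1, t=0
r=16, s=0, t=1
q=2: r=5, s=1, t=-2   [37*(1) + 16*(-2) = 5]
q=3: r=1, s=-3, t=7   [37*(-3) + 16*(7) = 1]
q=5: r=0, s=16, t=-37   [37*(16) + 16*(-37) = 0]
GCD = 1 with t = 7, so 16*(7) ≡ 1 (mod 37)
Inverse = 7 mod 37 = 7
Check: 16 * 7 = 112 ≡ 1 (mod 37)

16^(-1) ≡ 7 (mod 37)


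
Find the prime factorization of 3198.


3198 / 2 = 1599
1599 / 3 = 533
533 / 13 = 41
41 / 41 = 1
3198 = 2 × 3 × 13 × 41


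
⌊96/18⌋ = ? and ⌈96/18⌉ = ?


96/18 = 5.3333
floor = 5
ceil = 6

floor = 5, ceil = 6


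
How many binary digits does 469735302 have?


469735302 in base 2 = 11011111111111001011110000110
Number of digits = 29

29 digits (base 2)


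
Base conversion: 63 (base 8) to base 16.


63 (base 8) = 51 (decimal)
51 (decimal) = 33 (base 16)


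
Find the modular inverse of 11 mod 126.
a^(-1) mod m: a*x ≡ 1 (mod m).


Use the extended Euclidean algorithm on (126, 11); each row r = 126*s + 11*t:
r=126, s=1, t=0
r=11, s=0, t=1
q=11: r=5, s=1, t=-11   [126*(1) + 11*(-11) = 5]
q=2: r=1, s=-2, t=23   [126*(-2) + 11*(23) = 1]
q=5: r=0, s=11, t=-126   [126*(11) + 11*(-126) = 0]
GCD = 1 with t = 23, so 11*(23) ≡ 1 (mod 126)
Inverse = 23 mod 126 = 23
Check: 11 * 23 = 253 ≡ 1 (mod 126)

11^(-1) ≡ 23 (mod 126)


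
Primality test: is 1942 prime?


1942 / 2 = 971 (exact division)
1942 is NOT prime.

No, 1942 is not prime


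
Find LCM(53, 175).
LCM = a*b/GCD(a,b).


GCD(53, 175) = 1
LCM = 53*175/1 = 9275/1 = 9275

LCM = 9275


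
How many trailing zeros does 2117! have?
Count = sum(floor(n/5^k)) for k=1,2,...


floor(2117/5) = 423
floor(2117/25) = 84
floor(2117/125) = 16
floor(2117/625) = 3
Total = 526

526 trailing zeros


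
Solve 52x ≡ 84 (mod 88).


GCD(52, 88) = 4 divides 84
Divide: 13x ≡ 21 (mod 22)
x ≡ 5 (mod 22)


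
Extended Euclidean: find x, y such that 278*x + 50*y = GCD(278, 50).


Tabular extended Euclidean (each row: r = 278*s + 50*t):
r=278, s=1, t=0
r=50, s=0, t=1
q=5: r=28, s=1, t=-5   [278*(1) + 50*(-5) = 28]
q=1: r=22, s=-1, t=6   [278*(-1) + 50*(6) = 22]
q=1: r=6, s=2, t=-11   [278*(2) + 50*(-11) = 6]
q=3: r=4, s=-7, t=39   [278*(-7) + 50*(39) = 4]
q=1: r=2, s=9, t=-50   [278*(9) + 50*(-50) = 2]
q=2: r=0, s=-25, t=139   [278*(-25) + 50*(139) = 0]
GCD = 2; from the row with r=2: x=9, y=-50
Check: 278*(9) + 50*(-50) = 2502 - 2500 = 2

GCD = 2, x = 9, y = -50


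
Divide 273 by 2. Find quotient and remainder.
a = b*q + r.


273 = 2 * 136 + 1
Check: 272 + 1 = 273

q = 136, r = 1


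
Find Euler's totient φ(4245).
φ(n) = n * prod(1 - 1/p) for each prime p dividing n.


4245 = 3 × 5 × 283
Prime factors: 3, 5, 283
φ(4245) = 4245 × (1-1/3) × (1-1/5) × (1-1/283)
= 4245 × 2/3 × 4/5 × 282/283 = 2256

φ(4245) = 2256


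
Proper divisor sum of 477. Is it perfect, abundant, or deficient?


Proper divisors: 1, 3, 9, 53, 159
Sum = 1 + 3 + 9 + 53 + 159 = 225
225 < 477 → deficient

s(477) = 225 (deficient)


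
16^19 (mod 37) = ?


16^1 mod 37 = 16
16^2 mod 37 = 34
16^3 mod 37 = 26
16^4 mod 37 = 9
16^5 mod 37 = 33
16^6 mod 37 = 10
16^7 mod 37 = 12
16^8 mod 37 = 7
16^9 mod 37 = 1
16^10 mod 37 = 16
16^11 mod 37 = 34
16^12 mod 37 = 26
16^13 mod 37 = 9
16^14 mod 37 = 33
16^15 mod 37 = 10
16^16 mod 37 = 12
16^17 mod 37 = 7
16^18 mod 37 = 1
16^19 mod 37 = 16


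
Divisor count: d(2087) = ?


2087 = 2087^1
d(2087) = (1+1) = 2

2 divisors


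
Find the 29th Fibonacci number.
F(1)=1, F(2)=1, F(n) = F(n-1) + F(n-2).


Sequence: 1, 1, 2, 3, 5, 8, 13, 21, 34, 55, 89, 144, 233, 377, 610, 987, 1597, 2584, 4181, 6765, 10946, 17711, 28657, 46368, 75025, 121393, 196418, 317811, 514229
F(29) = 514229


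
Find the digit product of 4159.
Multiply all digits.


4 × 1 × 5 × 9 = 180


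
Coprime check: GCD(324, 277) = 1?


Euclidean algorithm:
324 = 1 * 277 + 47
277 = 5 * 47 + 42
47 = 1 * 42 + 5
42 = 8 * 5 + 2
5 = 2 * 2 + 1
2 = 2 * 1 + 0
GCD(324, 277) = 1

Yes, coprime (GCD = 1)


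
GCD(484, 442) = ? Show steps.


484 = 1 * 442 + 42
442 = 10 * 42 + 22
42 = 1 * 22 + 20
22 = 1 * 20 + 2
20 = 10 * 2 + 0
GCD = 2


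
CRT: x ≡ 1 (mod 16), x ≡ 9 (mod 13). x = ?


M = 16*13 = 208
M1 = M/16 = 13, M2 = M/13 = 16
M1^(-1) mod 16 = 5, M2^(-1) mod 13 = 9
x = 1*13*5 + 9*16*9 = 1361
1361 mod 208 = 113
Check: 113 mod 16 = 1 ✓, 113 mod 13 = 9 ✓

x ≡ 113 (mod 208)


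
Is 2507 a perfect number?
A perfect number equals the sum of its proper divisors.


Proper divisors of 2507: 1, 23, 109
Sum = 1 + 23 + 109 = 133

No, 2507 is not perfect (133 ≠ 2507)


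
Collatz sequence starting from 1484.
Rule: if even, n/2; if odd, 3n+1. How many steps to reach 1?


1484 → 742 → 371 → 1114 → 557 → 1672 → 836 → 418 → 209 → 628 → 314 → 157 → 472 → 236 → 118 → 59 → 178 → 89 → 268 → 134 → 67 → 202 → 101 → 304 → 152 → 76 → 38 → 19 → 58 → 29 → 88 → 44 → 22 → 11 → 34 → 17 → 52 → 26 → 13 → 40 → 20 → 10 → 5 → 16 → 8 → 4 → 2 → 1
Total steps = 47

47 steps


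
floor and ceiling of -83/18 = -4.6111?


-83/18 = -4.6111
floor = -5
ceil = -4

floor = -5, ceil = -4


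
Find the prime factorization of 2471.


2471 / 7 = 353
353 / 353 = 1
2471 = 7 × 353


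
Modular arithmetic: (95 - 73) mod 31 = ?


95 - 73 = 22
22 mod 31 = 22


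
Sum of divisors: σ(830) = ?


Divisors of 830: 1, 2, 5, 10, 83, 166, 415, 830
Sum = 1 + 2 + 5 + 10 + 83 + 166 + 415 + 830 = 1512

σ(830) = 1512


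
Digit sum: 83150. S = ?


8 + 3 + 1 + 5 + 0 = 17


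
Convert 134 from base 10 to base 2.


134 (base 10) = 134 (decimal)
134 (decimal) = 10000110 (base 2)


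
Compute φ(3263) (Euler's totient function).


3263 = 13 × 251
Prime factors: 13, 251
φ(3263) = 3263 × (1-1/13) × (1-1/251)
= 3263 × 12/13 × 250/251 = 3000

φ(3263) = 3000


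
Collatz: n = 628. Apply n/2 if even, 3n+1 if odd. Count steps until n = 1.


628 → 314 → 157 → 472 → 236 → 118 → 59 → 178 → 89 → 268 → 134 → 67 → 202 → 101 → 304 → 152 → 76 → 38 → 19 → 58 → 29 → 88 → 44 → 22 → 11 → 34 → 17 → 52 → 26 → 13 → 40 → 20 → 10 → 5 → 16 → 8 → 4 → 2 → 1
Total steps = 38

38 steps


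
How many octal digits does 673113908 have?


673113908 in base 8 = 5007563464
Number of digits = 10

10 digits (base 8)


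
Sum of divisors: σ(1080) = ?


Divisors of 1080: 1, 2, 3, 4, 5, 6, 8, 9, 10, 12, 15, 18, 20, 24, 27, 30, 36, 40, 45, 54, 60, 72, 90, 108, 120, 135, 180, 216, 270, 360, 540, 1080
Sum = 1 + 2 + 3 + 4 + 5 + 6 + 8 + 9 + 10 + 12 + 15 + 18 + 20 + 24 + 27 + 30 + 36 + 40 + 45 + 54 + 60 + 72 + 90 + 108 + 120 + 135 + 180 + 216 + 270 + 360 + 540 + 1080 = 3600

σ(1080) = 3600


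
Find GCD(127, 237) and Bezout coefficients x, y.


Tabular extended Euclidean (each row: r = 127*s + 237*t):
r=127, s=1, t=0
r=237, s=0, t=1
q=0: r=127, s=1, t=0   [127*(1) + 237*(0) = 127]
q=1: r=110, s=-1, t=1   [127*(-1) + 237*(1) = 110]
q=1: r=17, s=2, t=-1   [127*(2) + 237*(-1) = 17]
q=6: r=8, s=-13, t=7   [127*(-13) + 237*(7) = 8]
q=2: r=1, s=28, t=-15   [127*(28) + 237*(-15) = 1]
q=8: r=0, s=-237, t=127   [127*(-237) + 237*(127) = 0]
GCD = 1; from the row with r=1: x=28, y=-15
Check: 127*(28) + 237*(-15) = 3556 - 3555 = 1

GCD = 1, x = 28, y = -15


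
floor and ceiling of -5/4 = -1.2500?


-5/4 = -1.2500
floor = -2
ceil = -1

floor = -2, ceil = -1


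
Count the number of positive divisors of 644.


644 = 2^2 × 7^1 × 23^1
d(644) = (2+1) × (1+1) × (1+1) = 12

12 divisors


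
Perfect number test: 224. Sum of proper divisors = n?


Proper divisors of 224: 1, 2, 4, 7, 8, 14, 16, 28, 32, 56, 112
Sum = 1 + 2 + 4 + 7 + 8 + 14 + 16 + 28 + 32 + 56 + 112 = 280

No, 224 is not perfect (280 ≠ 224)


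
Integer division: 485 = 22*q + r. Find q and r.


485 = 22 * 22 + 1
Check: 484 + 1 = 485

q = 22, r = 1


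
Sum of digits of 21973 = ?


2 + 1 + 9 + 7 + 3 = 22


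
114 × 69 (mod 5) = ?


114 × 69 = 7866
7866 mod 5 = 1


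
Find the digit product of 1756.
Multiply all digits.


1 × 7 × 5 × 6 = 210


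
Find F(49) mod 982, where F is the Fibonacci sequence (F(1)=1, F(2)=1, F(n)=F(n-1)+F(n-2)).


F(k) mod 982 for k=1..49:
1, 1, 2, 3, 5, 8, 13, 21, 34, 55, 89, 144, 233, 377, 610, 5, 615, 620, 253, 873, 144, 35, 179, 214, 393, 607, 18, 625, 643, 286, 929, 233, 180, 413, 593, 24, 617, 641, 276, 917, 211, 146, 357, 503, 860, 381, 259, 640, 899
F(49) mod 982 = 899


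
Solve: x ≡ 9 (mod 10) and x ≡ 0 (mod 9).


M = 10*9 = 90
M1 = M/10 = 9, M2 = M/9 = 10
M1^(-1) mod 10 = 9, M2^(-1) mod 9 = 1
x = 9*9*9 + 0*10*1 = 729
729 mod 90 = 9
Check: 9 mod 10 = 9 ✓, 9 mod 9 = 0 ✓

x ≡ 9 (mod 90)


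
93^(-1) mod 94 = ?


Use the extended Euclidean algorithm on (94, 93); each row r = 94*s + 93*t:
r=94, s=1, t=0
r=93, s=0, t=1
q=1: r=1, s=1, t=-1   [94*(1) + 93*(-1) = 1]
q=93: r=0, s=-93, t=94   [94*(-93) + 93*(94) = 0]
GCD = 1 with t = -1, so 93*(-1) ≡ 1 (mod 94)
Inverse = -1 mod 94 = 93
Check: 93 * 93 = 8649 ≡ 1 (mod 94)

93^(-1) ≡ 93 (mod 94)


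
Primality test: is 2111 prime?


Check divisors up to sqrt(2111) = 45.9456
No divisors found.
2111 is prime.

Yes, 2111 is prime


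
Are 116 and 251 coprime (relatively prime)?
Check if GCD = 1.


Euclidean algorithm:
251 = 2 * 116 + 19
116 = 6 * 19 + 2
19 = 9 * 2 + 1
2 = 2 * 1 + 0
GCD(116, 251) = 1

Yes, coprime (GCD = 1)


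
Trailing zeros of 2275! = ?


floor(2275/5) = 455
floor(2275/25) = 91
floor(2275/125) = 18
floor(2275/625) = 3
Total = 567

567 trailing zeros


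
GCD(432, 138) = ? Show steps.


432 = 3 * 138 + 18
138 = 7 * 18 + 12
18 = 1 * 12 + 6
12 = 2 * 6 + 0
GCD = 6


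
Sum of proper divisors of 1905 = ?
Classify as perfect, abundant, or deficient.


Proper divisors: 1, 3, 5, 15, 127, 381, 635
Sum = 1 + 3 + 5 + 15 + 127 + 381 + 635 = 1167
1167 < 1905 → deficient

s(1905) = 1167 (deficient)


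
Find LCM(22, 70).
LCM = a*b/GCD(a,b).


GCD(22, 70) = 2
LCM = 22*70/2 = 1540/2 = 770

LCM = 770


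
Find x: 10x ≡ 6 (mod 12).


GCD(10, 12) = 2 divides 6
Divide: 5x ≡ 3 (mod 6)
x ≡ 3 (mod 6)


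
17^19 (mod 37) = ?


17^1 mod 37 = 17
17^2 mod 37 = 30
17^3 mod 37 = 29
17^4 mod 37 = 12
17^5 mod 37 = 19
17^6 mod 37 = 27
17^7 mod 37 = 15
17^8 mod 37 = 33
17^9 mod 37 = 6
17^10 mod 37 = 28
17^11 mod 37 = 32
17^12 mod 37 = 26
17^13 mod 37 = 35
17^14 mod 37 = 3
17^15 mod 37 = 14
17^16 mod 37 = 16
17^17 mod 37 = 13
17^18 mod 37 = 36
17^19 mod 37 = 20


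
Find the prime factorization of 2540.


2540 / 2 = 1270
1270 / 2 = 635
635 / 5 = 127
127 / 127 = 1
2540 = 2^2 × 5 × 127


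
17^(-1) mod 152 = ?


Use the extended Euclidean algorithm on (152, 17); each row r = 152*s + 17*t:
r=152, s=1, t=0
r=17, s=0, t=1
q=8: r=16, s=1, t=-8   [152*(1) + 17*(-8) = 16]
q=1: r=1, s=-1, t=9   [152*(-1) + 17*(9) = 1]
q=16: r=0, s=17, t=-152   [152*(17) + 17*(-152) = 0]
GCD = 1 with t = 9, so 17*(9) ≡ 1 (mod 152)
Inverse = 9 mod 152 = 9
Check: 17 * 9 = 153 ≡ 1 (mod 152)

17^(-1) ≡ 9 (mod 152)


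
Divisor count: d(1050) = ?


1050 = 2^1 × 3^1 × 5^2 × 7^1
d(1050) = (1+1) × (1+1) × (2+1) × (1+1) = 24

24 divisors


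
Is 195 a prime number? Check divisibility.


195 / 3 = 65 (exact division)
195 is NOT prime.

No, 195 is not prime


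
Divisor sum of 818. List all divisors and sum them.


Divisors of 818: 1, 2, 409, 818
Sum = 1 + 2 + 409 + 818 = 1230

σ(818) = 1230


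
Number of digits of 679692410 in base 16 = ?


679692410 in base 16 = 2883487A
Number of digits = 8

8 digits (base 16)


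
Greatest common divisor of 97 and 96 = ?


97 = 1 * 96 + 1
96 = 96 * 1 + 0
GCD = 1


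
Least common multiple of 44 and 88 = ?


GCD(44, 88) = 44
LCM = 44*88/44 = 3872/44 = 88

LCM = 88


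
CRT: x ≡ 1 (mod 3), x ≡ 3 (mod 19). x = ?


M = 3*19 = 57
M1 = M/3 = 19, M2 = M/19 = 3
M1^(-1) mod 3 = 1, M2^(-1) mod 19 = 13
x = 1*19*1 + 3*3*13 = 136
136 mod 57 = 22
Check: 22 mod 3 = 1 ✓, 22 mod 19 = 3 ✓

x ≡ 22 (mod 57)
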